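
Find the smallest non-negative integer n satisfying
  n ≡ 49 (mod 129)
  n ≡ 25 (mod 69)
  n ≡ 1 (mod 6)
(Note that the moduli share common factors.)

2371

gcd(129, 69) = 3 and 3 | (25 − 49), so the pair is consistent; merging gives n ≡ 2371 (mod 2967), where 2967 = lcm(129, 69).
gcd(2967, 6) = 3 and 3 | (1 − 2371), so the pair is consistent; merging gives n ≡ 2371 (mod 5934), where 5934 = lcm(2967, 6).
The solution is unique modulo lcm(129, 69, 6) = 5934.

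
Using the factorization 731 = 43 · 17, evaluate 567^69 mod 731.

Mod 43: 567 ≡ 8; by Fermat, exponent reduces to 69 mod 42 = 27; 8^27 ≡ 27 (mod 43).
Mod 17: 567 ≡ 6; by Fermat, exponent reduces to 69 mod 16 = 5; 6^5 ≡ 7 (mod 17).
Combine by CRT: x ≡ 27 (mod 43), x ≡ 7 (mod 17) ⇒ x ≡ 500 (mod 731).

500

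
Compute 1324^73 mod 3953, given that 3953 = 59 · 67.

3729

Mod 59: 1324 ≡ 26; by Fermat, exponent reduces to 73 mod 58 = 15; 26^15 ≡ 12 (mod 59).
Mod 67: 1324 ≡ 51; by Fermat, exponent reduces to 73 mod 66 = 7; 51^7 ≡ 44 (mod 67).
Combine by CRT: x ≡ 12 (mod 59), x ≡ 44 (mod 67) ⇒ x ≡ 3729 (mod 3953).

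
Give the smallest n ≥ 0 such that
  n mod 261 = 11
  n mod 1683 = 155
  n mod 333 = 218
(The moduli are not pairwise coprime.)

gcd(261, 1683) = 9 and 9 | (155 − 11), so the pair is consistent; merging gives n ≡ 1838 (mod 48807), where 48807 = lcm(261, 1683).
gcd(48807, 333) = 9 and 9 | (218 − 1838), so the pair is consistent; merging gives n ≡ 99452 (mod 1805859), where 1805859 = lcm(48807, 333).
The solution is unique modulo lcm(261, 1683, 333) = 1805859.

99452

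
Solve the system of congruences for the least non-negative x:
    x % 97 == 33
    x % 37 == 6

Combine the congruences pairwise.
From x ≡ 33 (mod 97) write x = 33 + 97t. Substituting into x ≡ 6 (mod 37) gives 97t ≡ 10 (mod 37), and since 23⁻¹ ≡ 29 (mod 37), t ≡ 31. Hence x ≡ 33 + 97·31 = 3040 (mod 3589).

3040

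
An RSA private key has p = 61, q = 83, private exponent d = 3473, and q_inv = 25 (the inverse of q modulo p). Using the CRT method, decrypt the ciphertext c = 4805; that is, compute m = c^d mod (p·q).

d_p = d mod (p−1) = 3473 mod 60 = 53; d_q = d mod (q−1) = 29.
m₁ = c^(d_p) mod p: c ≡ 47 (mod 61), and 47^53 mod 61 = 13.
m₂ = c^(d_q) mod q: c ≡ 74 (mod 83), and 74^29 mod 83 = 35.
h = q_inv·(m₁ − m₂) mod p = 25·(13 − 35) mod 61 = 60.
m = m₂ + h·q = 35 + 60·83 = 5015.

5015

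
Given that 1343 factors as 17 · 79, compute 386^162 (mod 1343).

Mod 17: 386 ≡ 12; by Fermat, exponent reduces to 162 mod 16 = 2; 12^2 ≡ 8 (mod 17).
Mod 79: 386 ≡ 70; by Fermat, exponent reduces to 162 mod 78 = 6; 70^6 ≡ 8 (mod 79).
Combine by CRT: x ≡ 8 (mod 17), x ≡ 8 (mod 79) ⇒ x ≡ 8 (mod 1343).

8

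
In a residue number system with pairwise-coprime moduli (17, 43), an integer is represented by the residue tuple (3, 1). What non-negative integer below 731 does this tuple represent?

173

Combine the congruences pairwise.
From x ≡ 3 (mod 17) write x = 3 + 17t. Substituting into x ≡ 1 (mod 43) gives 17t ≡ 41 (mod 43), and since 17⁻¹ ≡ 38 (mod 43), t ≡ 10. Hence x ≡ 3 + 17·10 = 173 (mod 731).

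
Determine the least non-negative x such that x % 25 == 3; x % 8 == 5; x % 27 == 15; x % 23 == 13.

75453

Combine the congruences pairwise.
From x ≡ 3 (mod 25) write x = 3 + 25t. Substituting into x ≡ 5 (mod 8) gives 25t ≡ 2 (mod 8), and since 1⁻¹ ≡ 1 (mod 8), t ≡ 2. Hence x ≡ 3 + 25·2 = 53 (mod 200).
From x ≡ 53 (mod 200) write x = 53 + 200t. Substituting into x ≡ 15 (mod 27) gives 200t ≡ 16 (mod 27), and since 11⁻¹ ≡ 5 (mod 27), t ≡ 26. Hence x ≡ 53 + 200·26 = 5253 (mod 5400).
From x ≡ 5253 (mod 5400) write x = 5253 + 5400t. Substituting into x ≡ 13 (mod 23) gives 5400t ≡ 4 (mod 23), and since 18⁻¹ ≡ 9 (mod 23), t ≡ 13. Hence x ≡ 5253 + 5400·13 = 75453 (mod 124200).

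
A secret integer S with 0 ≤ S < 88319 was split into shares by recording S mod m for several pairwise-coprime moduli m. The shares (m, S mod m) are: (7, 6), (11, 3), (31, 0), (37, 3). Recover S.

15469

The moduli are pairwise coprime; N = 7·11·31·37 = 88319.
N/7 = 12617; 12617 ≡ 3 (mod 7); 3·5 ≡ 1, so inverse 5.
N/11 = 8029; 8029 ≡ 10 (mod 11); 10·10 ≡ 1, so inverse 10.
N/31 = 2849; 2849 ≡ 28 (mod 31); 28·10 ≡ 1, so inverse 10.
N/37 = 2387; 2387 ≡ 19 (mod 37); 19·2 ≡ 1, so inverse 2.
S ≡ 6·12617·5 + 3·8029·10 + 0·2849·10 + 3·2387·2 = 633702.
633702 mod 88319 = 15469.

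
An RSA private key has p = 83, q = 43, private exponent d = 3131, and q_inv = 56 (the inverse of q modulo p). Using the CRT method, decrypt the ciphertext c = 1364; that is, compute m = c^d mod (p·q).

d_p = d mod (p−1) = 3131 mod 82 = 15; d_q = d mod (q−1) = 23.
m₁ = c^(d_p) mod p: c ≡ 36 (mod 83), and 36^15 mod 83 = 68.
m₂ = c^(d_q) mod q: c ≡ 31 (mod 43), and 31^23 mod 43 = 15.
h = q_inv·(m₁ − m₂) mod p = 56·(68 − 15) mod 83 = 63.
m = m₂ + h·q = 15 + 63·43 = 2724.

2724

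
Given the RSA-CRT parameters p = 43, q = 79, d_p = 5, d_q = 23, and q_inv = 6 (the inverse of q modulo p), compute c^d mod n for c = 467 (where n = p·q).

3275

m₁ = c^(d_p) mod p: c ≡ 37 (mod 43), and 37^5 mod 43 = 7.
m₂ = c^(d_q) mod q: c ≡ 72 (mod 79), and 72^23 mod 79 = 36.
h = q_inv·(m₁ − m₂) mod p = 6·(7 − 36) mod 43 = 41.
m = m₂ + h·q = 36 + 41·79 = 3275.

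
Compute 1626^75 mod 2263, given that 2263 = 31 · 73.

2233

Mod 31: 1626 ≡ 14; by Fermat, exponent reduces to 75 mod 30 = 15; 14^15 ≡ 1 (mod 31).
Mod 73: 1626 ≡ 20; by Fermat, exponent reduces to 75 mod 72 = 3; 20^3 ≡ 43 (mod 73).
Combine by CRT: x ≡ 1 (mod 31), x ≡ 43 (mod 73) ⇒ x ≡ 2233 (mod 2263).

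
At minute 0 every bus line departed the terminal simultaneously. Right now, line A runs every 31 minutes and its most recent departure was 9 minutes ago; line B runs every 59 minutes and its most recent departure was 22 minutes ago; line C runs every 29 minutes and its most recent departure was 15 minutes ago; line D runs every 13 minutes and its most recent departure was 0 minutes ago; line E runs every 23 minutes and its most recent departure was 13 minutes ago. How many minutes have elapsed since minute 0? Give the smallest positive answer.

6814522

Combine the congruences pairwise.
From t ≡ 9 (mod 31) write t = 9 + 31s. Substituting into t ≡ 22 (mod 59) gives 31s ≡ 13 (mod 59), and since 31⁻¹ ≡ 40 (mod 59), s ≡ 48. Hence t ≡ 9 + 31·48 = 1497 (mod 1829).
From t ≡ 1497 (mod 1829) write t = 1497 + 1829s. Substituting into t ≡ 15 (mod 29) gives 1829s ≡ 26 (mod 29), and since 2⁻¹ ≡ 15 (mod 29), s ≡ 13. Hence t ≡ 1497 + 1829·13 = 25274 (mod 53041).
From t ≡ 25274 (mod 53041) write t = 25274 + 53041s. Substituting into t ≡ 0 (mod 13) gives 53041s ≡ 11 (mod 13), and since 1⁻¹ ≡ 1 (mod 13), s ≡ 11. Hence t ≡ 25274 + 53041·11 = 608725 (mod 689533).
From t ≡ 608725 (mod 689533) write t = 608725 + 689533s. Substituting into t ≡ 13 (mod 23) gives 689533s ≡ 6 (mod 23), and since 16⁻¹ ≡ 13 (mod 23), s ≡ 9. Hence t ≡ 608725 + 689533·9 = 6814522 (mod 15859259).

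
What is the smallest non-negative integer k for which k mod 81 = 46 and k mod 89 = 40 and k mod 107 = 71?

From k ≡ 46 (mod 81) write k = 46 + 81t. Substituting into k ≡ 40 (mod 89) gives 81t ≡ 83 (mod 89), and since 81⁻¹ ≡ 11 (mod 89), t ≡ 23. Hence k ≡ 46 + 81·23 = 1909 (mod 7209).
From k ≡ 1909 (mod 7209) write k = 1909 + 7209t. Substituting into k ≡ 71 (mod 107) gives 7209t ≡ 88 (mod 107), and since 40⁻¹ ≡ 99 (mod 107), t ≡ 45. Hence k ≡ 1909 + 7209·45 = 326314 (mod 771363).

326314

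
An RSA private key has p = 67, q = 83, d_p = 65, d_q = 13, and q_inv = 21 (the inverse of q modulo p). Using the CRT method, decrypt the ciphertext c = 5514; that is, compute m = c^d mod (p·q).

4345

m₁ = c^(d_p) mod p: c ≡ 20 (mod 67), and 20^65 mod 67 = 57.
m₂ = c^(d_q) mod q: c ≡ 36 (mod 83), and 36^13 mod 83 = 29.
h = q_inv·(m₁ − m₂) mod p = 21·(57 − 29) mod 67 = 52.
m = m₂ + h·q = 29 + 52·83 = 4345.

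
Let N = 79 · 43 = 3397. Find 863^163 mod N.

Mod 79: 863 ≡ 73; by Fermat, exponent reduces to 163 mod 78 = 7; 73^7 ≡ 40 (mod 79).
Mod 43: 863 ≡ 3; by Fermat, exponent reduces to 163 mod 42 = 37; 3^37 ≡ 20 (mod 43).
Combine by CRT: x ≡ 40 (mod 79), x ≡ 20 (mod 43) ⇒ x ≡ 751 (mod 3397).

751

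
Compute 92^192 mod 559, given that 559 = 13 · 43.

1

Mod 13: 92 ≡ 1; since 12 | 192, by Fermat 1^192 ≡ 1 (mod 13).
Mod 43: 92 ≡ 6; by Fermat, exponent reduces to 192 mod 42 = 24; 6^24 ≡ 1 (mod 43).
Combine by CRT: x ≡ 1 (mod 13), x ≡ 1 (mod 43) ⇒ x ≡ 1 (mod 559).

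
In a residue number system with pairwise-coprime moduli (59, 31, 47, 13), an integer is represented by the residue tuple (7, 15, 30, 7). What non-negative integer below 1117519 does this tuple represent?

712550

The moduli are pairwise coprime; N = 59·31·47·13 = 1117519.
N/59 = 18941; 18941 ≡ 2 (mod 59); 2·30 ≡ 1, so inverse 30.
N/31 = 36049; 36049 ≡ 27 (mod 31); 27·23 ≡ 1, so inverse 23.
N/47 = 23777; 23777 ≡ 42 (mod 47); 42·28 ≡ 1, so inverse 28.
N/13 = 85963; 85963 ≡ 7 (mod 13); 7·2 ≡ 1, so inverse 2.
x ≡ 7·18941·30 + 15·36049·23 + 30·23777·28 + 7·85963·2 = 37590677.
37590677 mod 1117519 = 712550.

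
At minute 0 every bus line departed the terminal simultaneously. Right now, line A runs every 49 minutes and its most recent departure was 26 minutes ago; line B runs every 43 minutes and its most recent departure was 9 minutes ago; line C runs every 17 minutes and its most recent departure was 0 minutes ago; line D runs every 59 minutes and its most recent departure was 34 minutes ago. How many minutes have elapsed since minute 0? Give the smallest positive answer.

The moduli are pairwise coprime; N = 49·43·17·59 = 2113321.
N/49 = 43129; 43129 ≡ 9 (mod 49); 9·11 ≡ 1, so inverse 11.
N/43 = 49147; 49147 ≡ 41 (mod 43); 41·21 ≡ 1, so inverse 21.
N/17 = 124313; 124313 ≡ 9 (mod 17); 9·2 ≡ 1, so inverse 2.
N/59 = 35819; 35819 ≡ 6 (mod 59); 6·10 ≡ 1, so inverse 10.
t ≡ 26·43129·11 + 9·49147·21 + 0·124313·2 + 34·35819·10 = 33802137.
33802137 mod 2113321 = 2102322.

2102322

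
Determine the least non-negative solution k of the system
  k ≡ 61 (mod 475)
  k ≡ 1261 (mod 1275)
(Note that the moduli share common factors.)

gcd(475, 1275) = 25 and 25 | (1261 − 61), so the pair is consistent; merging gives k ≡ 11461 (mod 24225), where 24225 = lcm(475, 1275).
The solution is unique modulo lcm(475, 1275) = 24225.

11461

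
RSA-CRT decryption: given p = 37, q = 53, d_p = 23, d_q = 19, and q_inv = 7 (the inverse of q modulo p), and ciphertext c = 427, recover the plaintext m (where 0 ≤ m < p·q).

352

m₁ = c^(d_p) mod p: c ≡ 20 (mod 37), and 20^23 mod 37 = 19.
m₂ = c^(d_q) mod q: c ≡ 3 (mod 53), and 3^19 mod 53 = 34.
h = q_inv·(m₁ − m₂) mod p = 7·(19 − 34) mod 37 = 6.
m = m₂ + h·q = 34 + 6·53 = 352.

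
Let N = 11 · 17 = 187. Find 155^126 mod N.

166

Mod 11: 155 ≡ 1; by Fermat, exponent reduces to 126 mod 10 = 6; 1^6 ≡ 1 (mod 11).
Mod 17: 155 ≡ 2; by Fermat, exponent reduces to 126 mod 16 = 14; 2^14 ≡ 13 (mod 17).
Combine by CRT: x ≡ 1 (mod 11), x ≡ 13 (mod 17) ⇒ x ≡ 166 (mod 187).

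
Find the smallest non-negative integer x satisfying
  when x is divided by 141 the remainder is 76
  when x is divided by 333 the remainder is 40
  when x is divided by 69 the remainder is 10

gcd(141, 333) = 3 and 3 | (40 − 76), so the pair is consistent; merging gives x ≡ 3037 (mod 15651), where 15651 = lcm(141, 333).
gcd(15651, 69) = 3 and 3 | (10 − 3037), so the pair is consistent; merging gives x ≡ 81292 (mod 359973), where 359973 = lcm(15651, 69).
The solution is unique modulo lcm(141, 333, 69) = 359973.

81292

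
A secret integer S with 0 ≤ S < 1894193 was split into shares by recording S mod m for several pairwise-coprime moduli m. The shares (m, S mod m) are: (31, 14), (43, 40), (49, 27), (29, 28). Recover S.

33494

The moduli are pairwise coprime; N = 31·43·49·29 = 1894193.
N/31 = 61103; 61103 ≡ 2 (mod 31); 2·16 ≡ 1, so inverse 16.
N/43 = 44051; 44051 ≡ 19 (mod 43); 19·34 ≡ 1, so inverse 34.
N/49 = 38657; 38657 ≡ 45 (mod 49); 45·12 ≡ 1, so inverse 12.
N/29 = 65317; 65317 ≡ 9 (mod 29); 9·13 ≡ 1, so inverse 13.
S ≡ 14·61103·16 + 40·44051·34 + 27·38657·12 + 28·65317·13 = 109896688.
109896688 mod 1894193 = 33494.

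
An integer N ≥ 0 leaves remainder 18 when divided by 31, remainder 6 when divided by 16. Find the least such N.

390

Combine the congruences pairwise.
From N ≡ 18 (mod 31) write N = 18 + 31t. Substituting into N ≡ 6 (mod 16) gives 31t ≡ 4 (mod 16), and since 15⁻¹ ≡ 15 (mod 16), t ≡ 12. Hence N ≡ 18 + 31·12 = 390 (mod 496).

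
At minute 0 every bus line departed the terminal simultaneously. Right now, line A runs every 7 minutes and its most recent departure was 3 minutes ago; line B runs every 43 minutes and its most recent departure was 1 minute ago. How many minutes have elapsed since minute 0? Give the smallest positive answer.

From t ≡ 3 (mod 7) write t = 3 + 7s. Substituting into t ≡ 1 (mod 43) gives 7s ≡ 41 (mod 43), and since 7⁻¹ ≡ 37 (mod 43), s ≡ 12. Hence t ≡ 3 + 7·12 = 87 (mod 301).

87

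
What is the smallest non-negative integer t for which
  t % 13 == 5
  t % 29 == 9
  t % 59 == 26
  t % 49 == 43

904142

From t ≡ 5 (mod 13) write t = 5 + 13s. Substituting into t ≡ 9 (mod 29) gives 13s ≡ 4 (mod 29), and since 13⁻¹ ≡ 9 (mod 29), s ≡ 7. Hence t ≡ 5 + 13·7 = 96 (mod 377).
From t ≡ 96 (mod 377) write t = 96 + 377s. Substituting into t ≡ 26 (mod 59) gives 377s ≡ 48 (mod 59), and since 23⁻¹ ≡ 18 (mod 59), s ≡ 38. Hence t ≡ 96 + 377·38 = 14422 (mod 22243).
From t ≡ 14422 (mod 22243) write t = 14422 + 22243s. Substituting into t ≡ 43 (mod 49) gives 22243s ≡ 27 (mod 49), and since 46⁻¹ ≡ 16 (mod 49), s ≡ 40. Hence t ≡ 14422 + 22243·40 = 904142 (mod 1089907).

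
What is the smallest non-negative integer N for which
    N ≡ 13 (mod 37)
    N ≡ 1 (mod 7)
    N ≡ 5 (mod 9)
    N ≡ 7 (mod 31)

From N ≡ 13 (mod 37) write N = 13 + 37t. Substituting into N ≡ 1 (mod 7) gives 37t ≡ 2 (mod 7), and since 2⁻¹ ≡ 4 (mod 7), t ≡ 1. Hence N ≡ 13 + 37·1 = 50 (mod 259).
From N ≡ 50 (mod 259) write N = 50 + 259t. Substituting into N ≡ 5 (mod 9) gives 259t ≡ 0 (mod 9), and since 7⁻¹ ≡ 4 (mod 9), t ≡ 0. Hence N ≡ 50 + 259·0 = 50 (mod 2331).
From N ≡ 50 (mod 2331) write N = 50 + 2331t. Substituting into N ≡ 7 (mod 31) gives 2331t ≡ 19 (mod 31), and since 6⁻¹ ≡ 26 (mod 31), t ≡ 29. Hence N ≡ 50 + 2331·29 = 67649 (mod 72261).

67649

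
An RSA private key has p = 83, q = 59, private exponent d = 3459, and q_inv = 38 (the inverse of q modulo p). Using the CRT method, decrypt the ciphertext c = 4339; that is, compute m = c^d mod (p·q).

1930

d_p = d mod (p−1) = 3459 mod 82 = 15; d_q = d mod (q−1) = 37.
m₁ = c^(d_p) mod p: c ≡ 23 (mod 83), and 23^15 mod 83 = 21.
m₂ = c^(d_q) mod q: c ≡ 32 (mod 59), and 32^37 mod 59 = 42.
h = q_inv·(m₁ − m₂) mod p = 38·(21 − 42) mod 83 = 32.
m = m₂ + h·q = 42 + 32·59 = 1930.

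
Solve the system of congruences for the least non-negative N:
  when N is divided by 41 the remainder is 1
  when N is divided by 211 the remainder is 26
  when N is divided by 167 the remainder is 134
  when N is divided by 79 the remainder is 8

Combine the congruences pairwise.
From N ≡ 1 (mod 41) write N = 1 + 41t. Substituting into N ≡ 26 (mod 211) gives 41t ≡ 25 (mod 211), and since 41⁻¹ ≡ 175 (mod 211), t ≡ 155. Hence N ≡ 1 + 41·155 = 6356 (mod 8651).
From N ≡ 6356 (mod 8651) write N = 6356 + 8651t. Substituting into N ≡ 134 (mod 167) gives 8651t ≡ 124 (mod 167), and since 134⁻¹ ≡ 86 (mod 167), t ≡ 143. Hence N ≡ 6356 + 8651·143 = 1243449 (mod 1444717).
From N ≡ 1243449 (mod 1444717) write N = 1243449 + 1444717t. Substituting into N ≡ 8 (mod 79) gives 1444717t ≡ 19 (mod 79), and since 44⁻¹ ≡ 9 (mod 79), t ≡ 13. Hence N ≡ 1243449 + 1444717·13 = 20024770 (mod 114132643).

20024770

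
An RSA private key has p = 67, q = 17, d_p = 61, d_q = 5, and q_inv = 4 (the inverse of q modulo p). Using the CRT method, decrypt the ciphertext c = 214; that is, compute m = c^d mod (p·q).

788

m₁ = c^(d_p) mod p: c ≡ 13 (mod 67), and 13^61 mod 67 = 51.
m₂ = c^(d_q) mod q: c ≡ 10 (mod 17), and 10^5 mod 17 = 6.
h = q_inv·(m₁ − m₂) mod p = 4·(51 − 6) mod 67 = 46.
m = m₂ + h·q = 6 + 46·17 = 788.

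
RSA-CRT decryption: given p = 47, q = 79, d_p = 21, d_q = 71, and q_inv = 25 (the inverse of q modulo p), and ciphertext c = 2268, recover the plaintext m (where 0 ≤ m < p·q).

2789

m₁ = c^(d_p) mod p: c ≡ 12 (mod 47), and 12^21 mod 47 = 16.
m₂ = c^(d_q) mod q: c ≡ 56 (mod 79), and 56^71 mod 79 = 24.
h = q_inv·(m₁ − m₂) mod p = 25·(16 − 24) mod 47 = 35.
m = m₂ + h·q = 24 + 35·79 = 2789.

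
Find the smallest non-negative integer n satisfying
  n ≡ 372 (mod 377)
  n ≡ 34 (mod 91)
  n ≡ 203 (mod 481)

gcd(377, 91) = 13 and 13 | (34 − 372), so the pair is consistent; merging gives n ≡ 1126 (mod 2639), where 2639 = lcm(377, 91).
gcd(2639, 481) = 13 and 13 | (203 − 1126), so the pair is consistent; merging gives n ≡ 82935 (mod 97643), where 97643 = lcm(2639, 481).
The solution is unique modulo lcm(377, 91, 481) = 97643.

82935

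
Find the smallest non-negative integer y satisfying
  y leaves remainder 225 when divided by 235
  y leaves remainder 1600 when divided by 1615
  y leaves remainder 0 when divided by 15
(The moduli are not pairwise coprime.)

gcd(235, 1615) = 5 and 5 | (1600 − 225), so the pair is consistent; merging gives y ≡ 62970 (mod 75905), where 75905 = lcm(235, 1615).
gcd(75905, 15) = 5 and 5 | (0 − 62970), so the pair is consistent; merging gives y ≡ 62970 (mod 227715), where 227715 = lcm(75905, 15).
The solution is unique modulo lcm(235, 1615, 15) = 227715.

62970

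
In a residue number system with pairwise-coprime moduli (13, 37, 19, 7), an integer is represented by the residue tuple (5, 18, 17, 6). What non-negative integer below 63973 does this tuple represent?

19739

The moduli are pairwise coprime; N = 13·37·19·7 = 63973.
N/13 = 4921; 4921 ≡ 7 (mod 13); 7·2 ≡ 1, so inverse 2.
N/37 = 1729; 1729 ≡ 27 (mod 37); 27·11 ≡ 1, so inverse 11.
N/19 = 3367; 3367 ≡ 4 (mod 19); 4·5 ≡ 1, so inverse 5.
N/7 = 9139; 9139 ≡ 4 (mod 7); 4·2 ≡ 1, so inverse 2.
x ≡ 5·4921·2 + 18·1729·11 + 17·3367·5 + 6·9139·2 = 787415.
787415 mod 63973 = 19739.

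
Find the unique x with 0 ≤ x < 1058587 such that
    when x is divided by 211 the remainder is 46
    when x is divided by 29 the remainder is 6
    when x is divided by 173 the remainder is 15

The moduli are pairwise coprime; N = 211·29·173 = 1058587.
N/211 = 5017; 5017 ≡ 164 (mod 211); 164·202 ≡ 1, so inverse 202.
N/29 = 36503; 36503 ≡ 21 (mod 29); 21·18 ≡ 1, so inverse 18.
N/173 = 6119; 6119 ≡ 64 (mod 173); 64·73 ≡ 1, so inverse 73.
x ≡ 46·5017·202 + 6·36503·18 + 15·6119·73 = 57260593.
57260593 mod 1058587 = 96895.

96895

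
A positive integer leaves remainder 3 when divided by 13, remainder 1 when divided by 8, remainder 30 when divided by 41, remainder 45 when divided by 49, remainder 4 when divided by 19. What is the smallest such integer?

Combine the congruences pairwise.
From x ≡ 3 (mod 13) write x = 3 + 13t. Substituting into x ≡ 1 (mod 8) gives 13t ≡ 6 (mod 8), and since 5⁻¹ ≡ 5 (mod 8), t ≡ 6. Hence x ≡ 3 + 13·6 = 81 (mod 104).
From x ≡ 81 (mod 104) write x = 81 + 104t. Substituting into x ≡ 30 (mod 41) gives 104t ≡ 31 (mod 41), and since 22⁻¹ ≡ 28 (mod 41), t ≡ 7. Hence x ≡ 81 + 104·7 = 809 (mod 4264).
From x ≡ 809 (mod 4264) write x = 809 + 4264t. Substituting into x ≡ 45 (mod 49) gives 4264t ≡ 20 (mod 49), and since 1⁻¹ ≡ 1 (mod 49), t ≡ 20. Hence x ≡ 809 + 4264·20 = 86089 (mod 208936).
From x ≡ 86089 (mod 208936) write x = 86089 + 208936t. Substituting into x ≡ 4 (mod 19) gives 208936t ≡ 4 (mod 19), and since 12⁻¹ ≡ 8 (mod 19), t ≡ 13. Hence x ≡ 86089 + 208936·13 = 2802257 (mod 3969784).

2802257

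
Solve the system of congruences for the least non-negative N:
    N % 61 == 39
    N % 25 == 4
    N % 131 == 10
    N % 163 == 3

From N ≡ 39 (mod 61) write N = 39 + 61t. Substituting into N ≡ 4 (mod 25) gives 61t ≡ 15 (mod 25), and since 11⁻¹ ≡ 16 (mod 25), t ≡ 15. Hence N ≡ 39 + 61·15 = 954 (mod 1525).
From N ≡ 954 (mod 1525) write N = 954 + 1525t. Substituting into N ≡ 10 (mod 131) gives 1525t ≡ 104 (mod 131), and since 84⁻¹ ≡ 39 (mod 131), t ≡ 126. Hence N ≡ 954 + 1525·126 = 193104 (mod 199775).
From N ≡ 193104 (mod 199775) write N = 193104 + 199775t. Substituting into N ≡ 3 (mod 163) gives 199775t ≡ 54 (mod 163), and since 100⁻¹ ≡ 119 (mod 163), t ≡ 69. Hence N ≡ 193104 + 199775·69 = 13977579 (mod 32563325).

13977579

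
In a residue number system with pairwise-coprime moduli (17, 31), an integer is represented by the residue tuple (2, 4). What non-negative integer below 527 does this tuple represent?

376

Combine the congruences pairwise.
From x ≡ 2 (mod 17) write x = 2 + 17t. Substituting into x ≡ 4 (mod 31) gives 17t ≡ 2 (mod 31), and since 17⁻¹ ≡ 11 (mod 31), t ≡ 22. Hence x ≡ 2 + 17·22 = 376 (mod 527).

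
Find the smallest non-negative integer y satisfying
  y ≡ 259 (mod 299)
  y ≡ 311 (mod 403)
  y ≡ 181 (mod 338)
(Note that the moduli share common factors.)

gcd(299, 403) = 13 and 13 | (311 − 259), so the pair is consistent; merging gives y ≡ 4744 (mod 9269), where 9269 = lcm(299, 403).
gcd(9269, 338) = 13 and 13 | (181 − 4744), so the pair is consistent; merging gives y ≡ 125241 (mod 240994), where 240994 = lcm(9269, 338).
The solution is unique modulo lcm(299, 403, 338) = 240994.

125241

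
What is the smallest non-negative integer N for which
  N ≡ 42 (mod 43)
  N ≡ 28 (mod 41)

1504

From N ≡ 42 (mod 43) write N = 42 + 43t. Substituting into N ≡ 28 (mod 41) gives 43t ≡ 27 (mod 41), and since 2⁻¹ ≡ 21 (mod 41), t ≡ 34. Hence N ≡ 42 + 43·34 = 1504 (mod 1763).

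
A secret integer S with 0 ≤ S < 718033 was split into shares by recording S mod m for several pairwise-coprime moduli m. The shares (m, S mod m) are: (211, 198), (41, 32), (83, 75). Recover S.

568210

Combine the congruences pairwise.
From S ≡ 198 (mod 211) write S = 198 + 211t. Substituting into S ≡ 32 (mod 41) gives 211t ≡ 39 (mod 41), and since 6⁻¹ ≡ 7 (mod 41), t ≡ 27. Hence S ≡ 198 + 211·27 = 5895 (mod 8651).
From S ≡ 5895 (mod 8651) write S = 5895 + 8651t. Substituting into S ≡ 75 (mod 83) gives 8651t ≡ 73 (mod 83), and since 19⁻¹ ≡ 35 (mod 83), t ≡ 65. Hence S ≡ 5895 + 8651·65 = 568210 (mod 718033).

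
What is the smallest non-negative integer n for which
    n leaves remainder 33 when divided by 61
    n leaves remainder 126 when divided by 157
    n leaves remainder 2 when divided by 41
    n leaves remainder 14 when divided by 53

From n ≡ 33 (mod 61) write n = 33 + 61t. Substituting into n ≡ 126 (mod 157) gives 61t ≡ 93 (mod 157), and since 61⁻¹ ≡ 139 (mod 157), t ≡ 53. Hence n ≡ 33 + 61·53 = 3266 (mod 9577).
From n ≡ 3266 (mod 9577) write n = 3266 + 9577t. Substituting into n ≡ 2 (mod 41) gives 9577t ≡ 16 (mod 41), and since 24⁻¹ ≡ 12 (mod 41), t ≡ 28. Hence n ≡ 3266 + 9577·28 = 271422 (mod 392657).
From n ≡ 271422 (mod 392657) write n = 271422 + 392657t. Substituting into n ≡ 14 (mod 53) gives 392657t ≡ 5 (mod 53), and since 33⁻¹ ≡ 45 (mod 53), t ≡ 13. Hence n ≡ 271422 + 392657·13 = 5375963 (mod 20810821).

5375963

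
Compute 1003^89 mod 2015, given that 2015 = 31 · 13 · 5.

513

Mod 31: 1003 ≡ 11; by Fermat, exponent reduces to 89 mod 30 = 29; 11^29 ≡ 17 (mod 31).
Mod 13: 1003 ≡ 2; by Fermat, exponent reduces to 89 mod 12 = 5; 2^5 ≡ 6 (mod 13).
Mod 5: 1003 ≡ 3; by Fermat, exponent reduces to 89 mod 4 = 1; 3^1 ≡ 3 (mod 5).
Combine by CRT: x ≡ 17 (mod 31), x ≡ 6 (mod 13), x ≡ 3 (mod 5) ⇒ x ≡ 513 (mod 2015).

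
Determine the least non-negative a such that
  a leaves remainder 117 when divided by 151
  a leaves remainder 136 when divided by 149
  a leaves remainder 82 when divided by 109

The moduli are pairwise coprime; N = 151·149·109 = 2452391.
N/151 = 16241; 16241 ≡ 84 (mod 151); 84·9 ≡ 1, so inverse 9.
N/149 = 16459; 16459 ≡ 69 (mod 149); 69·54 ≡ 1, so inverse 54.
N/109 = 22499; 22499 ≡ 45 (mod 109); 45·63 ≡ 1, so inverse 63.
a ≡ 117·16241·9 + 136·16459·54 + 82·22499·63 = 254206503.
254206503 mod 2452391 = 1610230.

1610230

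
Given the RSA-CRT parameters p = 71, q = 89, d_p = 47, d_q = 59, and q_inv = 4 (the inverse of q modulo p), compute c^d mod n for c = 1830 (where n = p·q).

470

m₁ = c^(d_p) mod p: c ≡ 55 (mod 71), and 55^47 mod 71 = 44.
m₂ = c^(d_q) mod q: c ≡ 50 (mod 89), and 50^59 mod 89 = 25.
h = q_inv·(m₁ − m₂) mod p = 4·(44 − 25) mod 71 = 5.
m = m₂ + h·q = 25 + 5·89 = 470.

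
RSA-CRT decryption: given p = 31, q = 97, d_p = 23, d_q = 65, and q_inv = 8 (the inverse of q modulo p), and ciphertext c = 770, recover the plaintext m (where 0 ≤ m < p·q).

2021

m₁ = c^(d_p) mod p: c ≡ 26 (mod 31), and 26^23 mod 31 = 6.
m₂ = c^(d_q) mod q: c ≡ 91 (mod 97), and 91^65 mod 97 = 81.
h = q_inv·(m₁ − m₂) mod p = 8·(6 − 81) mod 31 = 20.
m = m₂ + h·q = 81 + 20·97 = 2021.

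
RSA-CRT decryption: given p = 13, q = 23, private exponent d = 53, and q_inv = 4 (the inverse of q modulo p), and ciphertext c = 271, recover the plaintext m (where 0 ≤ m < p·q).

d_p = d mod (p−1) = 53 mod 12 = 5; d_q = d mod (q−1) = 9.
m₁ = c^(d_p) mod p: c ≡ 11 (mod 13), and 11^5 mod 13 = 7.
m₂ = c^(d_q) mod q: c ≡ 18 (mod 23), and 18^9 mod 23 = 12.
h = q_inv·(m₁ − m₂) mod p = 4·(7 − 12) mod 13 = 6.
m = m₂ + h·q = 12 + 6·23 = 150.

150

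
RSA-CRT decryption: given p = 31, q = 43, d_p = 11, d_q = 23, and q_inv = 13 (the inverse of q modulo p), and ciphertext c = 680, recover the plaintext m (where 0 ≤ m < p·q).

m₁ = c^(d_p) mod p: c ≡ 29 (mod 31), and 29^11 mod 31 = 29.
m₂ = c^(d_q) mod q: c ≡ 35 (mod 43), and 35^23 mod 43 = 21.
h = q_inv·(m₁ − m₂) mod p = 13·(29 − 21) mod 31 = 11.
m = m₂ + h·q = 21 + 11·43 = 494.

494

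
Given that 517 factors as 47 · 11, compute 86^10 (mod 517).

34

Mod 47: 86 ≡ 39; 39^10 ≡ 34 (mod 47).
Mod 11: 86 ≡ 9; since 10 | 10, by Fermat 9^10 ≡ 1 (mod 11).
Combine by CRT: x ≡ 34 (mod 47), x ≡ 1 (mod 11) ⇒ x ≡ 34 (mod 517).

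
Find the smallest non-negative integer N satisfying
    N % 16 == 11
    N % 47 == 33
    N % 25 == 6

Combine the congruences pairwise.
From N ≡ 11 (mod 16) write N = 11 + 16t. Substituting into N ≡ 33 (mod 47) gives 16t ≡ 22 (mod 47), and since 16⁻¹ ≡ 3 (mod 47), t ≡ 19. Hence N ≡ 11 + 16·19 = 315 (mod 752).
From N ≡ 315 (mod 752) write N = 315 + 752t. Substituting into N ≡ 6 (mod 25) gives 752t ≡ 16 (mod 25), and since 2⁻¹ ≡ 13 (mod 25), t ≡ 8. Hence N ≡ 315 + 752·8 = 6331 (mod 18800).

6331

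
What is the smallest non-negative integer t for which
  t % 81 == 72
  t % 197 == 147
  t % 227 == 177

The moduli are pairwise coprime; N = 81·197·227 = 3622239.
N/81 = 44719; 44719 ≡ 7 (mod 81); 7·58 ≡ 1, so inverse 58.
N/197 = 18387; 18387 ≡ 66 (mod 197); 66·3 ≡ 1, so inverse 3.
N/227 = 15957; 15957 ≡ 67 (mod 227); 67·61 ≡ 1, so inverse 61.
t ≡ 72·44719·58 + 147·18387·3 + 177·15957·61 = 367142940.
367142940 mod 3622239 = 1296801.

1296801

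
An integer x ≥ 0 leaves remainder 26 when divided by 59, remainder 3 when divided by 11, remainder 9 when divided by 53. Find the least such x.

31650

The moduli are pairwise coprime; N = 59·11·53 = 34397.
N/59 = 583; 583 ≡ 52 (mod 59); 52·42 ≡ 1, so inverse 42.
N/11 = 3127; 3127 ≡ 3 (mod 11); 3·4 ≡ 1, so inverse 4.
N/53 = 649; 649 ≡ 13 (mod 53); 13·49 ≡ 1, so inverse 49.
x ≡ 26·583·42 + 3·3127·4 + 9·649·49 = 960369.
960369 mod 34397 = 31650.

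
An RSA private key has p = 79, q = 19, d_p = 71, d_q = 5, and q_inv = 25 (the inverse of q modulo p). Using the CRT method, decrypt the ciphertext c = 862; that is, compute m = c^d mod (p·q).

1227

m₁ = c^(d_p) mod p: c ≡ 72 (mod 79), and 72^71 mod 79 = 42.
m₂ = c^(d_q) mod q: c ≡ 7 (mod 19), and 7^5 mod 19 = 11.
h = q_inv·(m₁ − m₂) mod p = 25·(42 − 11) mod 79 = 64.
m = m₂ + h·q = 11 + 64·19 = 1227.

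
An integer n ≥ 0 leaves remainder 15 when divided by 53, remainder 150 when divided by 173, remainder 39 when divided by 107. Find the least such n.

Combine the congruences pairwise.
From n ≡ 15 (mod 53) write n = 15 + 53t. Substituting into n ≡ 150 (mod 173) gives 53t ≡ 135 (mod 173), and since 53⁻¹ ≡ 111 (mod 173), t ≡ 107. Hence n ≡ 15 + 53·107 = 5686 (mod 9169).
From n ≡ 5686 (mod 9169) write n = 5686 + 9169t. Substituting into n ≡ 39 (mod 107) gives 9169t ≡ 24 (mod 107), and since 74⁻¹ ≡ 94 (mod 107), t ≡ 9. Hence n ≡ 5686 + 9169·9 = 88207 (mod 981083).

88207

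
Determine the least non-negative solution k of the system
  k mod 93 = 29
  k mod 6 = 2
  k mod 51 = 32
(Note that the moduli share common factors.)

1052

gcd(93, 6) = 3 and 3 | (2 − 29), so the pair is consistent; merging gives k ≡ 122 (mod 186), where 186 = lcm(93, 6).
gcd(186, 51) = 3 and 3 | (32 − 122), so the pair is consistent; merging gives k ≡ 1052 (mod 3162), where 3162 = lcm(186, 51).
The solution is unique modulo lcm(93, 6, 51) = 3162.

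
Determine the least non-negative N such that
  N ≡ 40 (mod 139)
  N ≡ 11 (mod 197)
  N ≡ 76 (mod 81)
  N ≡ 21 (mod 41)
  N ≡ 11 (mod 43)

636832849

The moduli are pairwise coprime; M = 139·197·81·41·43 = 3910374549.
M/139 = 28132191; 28132191 ≡ 120 (mod 139); 120·117 ≡ 1, so inverse 117.
M/197 = 19849617; 19849617 ≡ 94 (mod 197); 94·153 ≡ 1, so inverse 153.
M/81 = 48276229; 48276229 ≡ 67 (mod 81); 67·52 ≡ 1, so inverse 52.
M/41 = 95374989; 95374989 ≡ 10 (mod 41); 10·37 ≡ 1, so inverse 37.
M/43 = 90938943; 90938943 ≡ 6 (mod 43); 6·36 ≡ 1, so inverse 36.
N ≡ 40·28132191·117 + 11·19849617·153 + 76·48276229·52 + 21·95374989·37 + 11·90938943·36 = 465971404180.
465971404180 mod 3910374549 = 636832849.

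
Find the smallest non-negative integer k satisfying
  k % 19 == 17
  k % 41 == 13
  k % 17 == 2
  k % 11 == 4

The moduli are pairwise coprime; N = 19·41·17·11 = 145673.
N/19 = 7667; 7667 ≡ 10 (mod 19); 10·2 ≡ 1, so inverse 2.
N/41 = 3553; 3553 ≡ 27 (mod 41); 27·38 ≡ 1, so inverse 38.
N/17 = 8569; 8569 ≡ 1 (mod 17), inverse 1.
N/11 = 13243; 13243 ≡ 10 (mod 11); 10·10 ≡ 1, so inverse 10.
k ≡ 17·7667·2 + 13·3553·38 + 2·8569·1 + 4·13243·10 = 2562718.
2562718 mod 145673 = 86277.

86277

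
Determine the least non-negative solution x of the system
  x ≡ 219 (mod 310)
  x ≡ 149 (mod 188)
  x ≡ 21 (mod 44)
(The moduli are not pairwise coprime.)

gcd(310, 188) = 2 and 2 | (149 − 219), so the pair is consistent; merging gives x ≡ 6729 (mod 29140), where 29140 = lcm(310, 188).
gcd(29140, 44) = 4 and 4 | (21 − 6729), so the pair is consistent; merging gives x ≡ 65009 (mod 320540), where 320540 = lcm(29140, 44).
The solution is unique modulo lcm(310, 188, 44) = 320540.

65009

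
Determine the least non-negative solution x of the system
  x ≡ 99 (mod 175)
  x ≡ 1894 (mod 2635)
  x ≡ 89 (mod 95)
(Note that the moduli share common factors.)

1603974

gcd(175, 2635) = 5 and 5 | (1894 − 99), so the pair is consistent; merging gives x ≡ 36149 (mod 92225), where 92225 = lcm(175, 2635).
gcd(92225, 95) = 5 and 5 | (89 − 36149), so the pair is consistent; merging gives x ≡ 1603974 (mod 1752275), where 1752275 = lcm(92225, 95).
The solution is unique modulo lcm(175, 2635, 95) = 1752275.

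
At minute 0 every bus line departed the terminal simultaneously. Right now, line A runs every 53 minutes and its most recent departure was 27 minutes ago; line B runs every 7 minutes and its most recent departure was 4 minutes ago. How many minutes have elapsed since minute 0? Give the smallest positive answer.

186

Combine the congruences pairwise.
From t ≡ 27 (mod 53) write t = 27 + 53s. Substituting into t ≡ 4 (mod 7) gives 53s ≡ 5 (mod 7), and since 4⁻¹ ≡ 2 (mod 7), s ≡ 3. Hence t ≡ 27 + 53·3 = 186 (mod 371).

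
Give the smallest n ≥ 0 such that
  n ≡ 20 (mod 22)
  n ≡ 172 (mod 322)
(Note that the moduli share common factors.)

gcd(22, 322) = 2 and 2 | (172 − 20), so the pair is consistent; merging gives n ≡ 2748 (mod 3542), where 3542 = lcm(22, 322).
The solution is unique modulo lcm(22, 322) = 3542.

2748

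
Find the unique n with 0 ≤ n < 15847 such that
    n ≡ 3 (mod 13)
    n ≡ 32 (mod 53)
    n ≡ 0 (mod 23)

Combine the congruences pairwise.
From n ≡ 3 (mod 13) write n = 3 + 13t. Substituting into n ≡ 32 (mod 53) gives 13t ≡ 29 (mod 53), and since 13⁻¹ ≡ 49 (mod 53), t ≡ 43. Hence n ≡ 3 + 13·43 = 562 (mod 689).
From n ≡ 562 (mod 689) write n = 562 + 689t. Substituting into n ≡ 0 (mod 23) gives 689t ≡ 13 (mod 23), and since 22⁻¹ ≡ 22 (mod 23), t ≡ 10. Hence n ≡ 562 + 689·10 = 7452 (mod 15847).

7452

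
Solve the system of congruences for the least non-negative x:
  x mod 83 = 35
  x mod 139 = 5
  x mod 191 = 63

1309941

The moduli are pairwise coprime; N = 83·139·191 = 2203567.
N/83 = 26549; 26549 ≡ 72 (mod 83); 72·15 ≡ 1, so inverse 15.
N/139 = 15853; 15853 ≡ 7 (mod 139); 7·20 ≡ 1, so inverse 20.
N/191 = 11537; 11537 ≡ 77 (mod 191); 77·129 ≡ 1, so inverse 129.
x ≡ 35·26549·15 + 5·15853·20 + 63·11537·129 = 109284724.
109284724 mod 2203567 = 1309941.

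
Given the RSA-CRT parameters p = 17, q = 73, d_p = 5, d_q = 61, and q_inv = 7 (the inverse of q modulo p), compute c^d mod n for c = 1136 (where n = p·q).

m₁ = c^(d_p) mod p: c ≡ 14 (mod 17), and 14^5 mod 17 = 12.
m₂ = c^(d_q) mod q: c ≡ 41 (mod 73), and 41^61 mod 73 = 36.
h = q_inv·(m₁ − m₂) mod p = 7·(12 − 36) mod 17 = 2.
m = m₂ + h·q = 36 + 2·73 = 182.

182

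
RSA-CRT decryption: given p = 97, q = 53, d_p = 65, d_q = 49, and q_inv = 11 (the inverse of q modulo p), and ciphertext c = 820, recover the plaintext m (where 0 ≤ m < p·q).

m₁ = c^(d_p) mod p: c ≡ 44 (mod 97), and 44^65 mod 97 = 65.
m₂ = c^(d_q) mod q: c ≡ 25 (mod 53), and 25^49 mod 53 = 37.
h = q_inv·(m₁ − m₂) mod p = 11·(65 − 37) mod 97 = 17.
m = m₂ + h·q = 37 + 17·53 = 938.

938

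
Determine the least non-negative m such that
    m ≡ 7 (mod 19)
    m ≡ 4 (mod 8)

Combine the congruences pairwise.
From m ≡ 7 (mod 19) write m = 7 + 19t. Substituting into m ≡ 4 (mod 8) gives 19t ≡ 5 (mod 8), and since 3⁻¹ ≡ 3 (mod 8), t ≡ 7. Hence m ≡ 7 + 19·7 = 140 (mod 152).

140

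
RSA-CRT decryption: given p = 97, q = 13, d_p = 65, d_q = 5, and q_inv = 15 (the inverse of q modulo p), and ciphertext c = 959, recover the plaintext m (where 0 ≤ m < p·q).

m₁ = c^(d_p) mod p: c ≡ 86 (mod 97), and 86^65 mod 97 = 3.
m₂ = c^(d_q) mod q: c ≡ 10 (mod 13), and 10^5 mod 13 = 4.
h = q_inv·(m₁ − m₂) mod p = 15·(3 − 4) mod 97 = 82.
m = m₂ + h·q = 4 + 82·13 = 1070.

1070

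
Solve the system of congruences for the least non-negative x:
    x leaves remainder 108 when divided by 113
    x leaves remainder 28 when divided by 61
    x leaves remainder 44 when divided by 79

The moduli are pairwise coprime; N = 113·61·79 = 544547.
N/113 = 4819; 4819 ≡ 73 (mod 113); 73·48 ≡ 1, so inverse 48.
N/61 = 8927; 8927 ≡ 21 (mod 61); 21·32 ≡ 1, so inverse 32.
N/79 = 6893; 6893 ≡ 20 (mod 79); 20·4 ≡ 1, so inverse 4.
x ≡ 108·4819·48 + 28·8927·32 + 44·6893·4 = 34193456.
34193456 mod 544547 = 431542.

431542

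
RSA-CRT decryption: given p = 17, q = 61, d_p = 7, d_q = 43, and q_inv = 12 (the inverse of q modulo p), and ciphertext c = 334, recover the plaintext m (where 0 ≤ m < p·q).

581

m₁ = c^(d_p) mod p: c ≡ 11 (mod 17), and 11^7 mod 17 = 3.
m₂ = c^(d_q) mod q: c ≡ 29 (mod 61), and 29^43 mod 61 = 32.
h = q_inv·(m₁ − m₂) mod p = 12·(3 − 32) mod 17 = 9.
m = m₂ + h·q = 32 + 9·61 = 581.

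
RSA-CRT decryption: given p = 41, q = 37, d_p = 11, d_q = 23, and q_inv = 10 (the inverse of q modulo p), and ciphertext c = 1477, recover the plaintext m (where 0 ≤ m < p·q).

m₁ = c^(d_p) mod p: c ≡ 1 (mod 41), and 1^11 mod 41 = 1.
m₂ = c^(d_q) mod q: c ≡ 34 (mod 37), and 34^23 mod 37 = 16.
h = q_inv·(m₁ − m₂) mod p = 10·(1 − 16) mod 41 = 14.
m = m₂ + h·q = 16 + 14·37 = 534.

534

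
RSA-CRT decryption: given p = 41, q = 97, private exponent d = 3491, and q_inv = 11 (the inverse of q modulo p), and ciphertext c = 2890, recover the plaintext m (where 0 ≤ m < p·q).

3834

d_p = d mod (p−1) = 3491 mod 40 = 11; d_q = d mod (q−1) = 35.
m₁ = c^(d_p) mod p: c ≡ 20 (mod 41), and 20^11 mod 41 = 21.
m₂ = c^(d_q) mod q: c ≡ 77 (mod 97), and 77^35 mod 97 = 51.
h = q_inv·(m₁ − m₂) mod p = 11·(21 − 51) mod 41 = 39.
m = m₂ + h·q = 51 + 39·97 = 3834.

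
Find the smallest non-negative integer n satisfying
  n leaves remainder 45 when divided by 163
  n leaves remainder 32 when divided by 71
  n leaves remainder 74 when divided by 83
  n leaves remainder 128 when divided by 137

62574604

The moduli are pairwise coprime; M = 163·71·83·137 = 131596583.
M/163 = 807341; 807341 ≡ 2 (mod 163); 2·82 ≡ 1, so inverse 82.
M/71 = 1853473; 1853473 ≡ 18 (mod 71); 18·4 ≡ 1, so inverse 4.
M/83 = 1585501; 1585501 ≡ 35 (mod 83); 35·19 ≡ 1, so inverse 19.
M/137 = 960559; 960559 ≡ 52 (mod 137); 52·29 ≡ 1, so inverse 29.
n ≡ 45·807341·82 + 32·1853473·4 + 74·1585501·19 + 128·960559·29 = 9011142248.
9011142248 mod 131596583 = 62574604.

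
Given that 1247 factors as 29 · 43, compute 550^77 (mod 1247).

811

Mod 29: 550 ≡ 28; by Fermat, exponent reduces to 77 mod 28 = 21; 28^21 ≡ 28 (mod 29).
Mod 43: 550 ≡ 34; by Fermat, exponent reduces to 77 mod 42 = 35; 34^35 ≡ 37 (mod 43).
Combine by CRT: x ≡ 28 (mod 29), x ≡ 37 (mod 43) ⇒ x ≡ 811 (mod 1247).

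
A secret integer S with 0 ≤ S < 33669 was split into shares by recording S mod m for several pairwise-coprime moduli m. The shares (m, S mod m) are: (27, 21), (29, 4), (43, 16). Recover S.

From S ≡ 21 (mod 27) write S = 21 + 27t. Substituting into S ≡ 4 (mod 29) gives 27t ≡ 12 (mod 29), and since 27⁻¹ ≡ 14 (mod 29), t ≡ 23. Hence S ≡ 21 + 27·23 = 642 (mod 783).
From S ≡ 642 (mod 783) write S = 642 + 783t. Substituting into S ≡ 16 (mod 43) gives 783t ≡ 19 (mod 43), and since 9⁻¹ ≡ 24 (mod 43), t ≡ 26. Hence S ≡ 642 + 783·26 = 21000 (mod 33669).

21000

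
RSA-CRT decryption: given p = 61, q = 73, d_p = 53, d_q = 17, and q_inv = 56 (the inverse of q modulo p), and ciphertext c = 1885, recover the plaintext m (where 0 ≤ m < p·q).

m₁ = c^(d_p) mod p: c ≡ 55 (mod 61), and 55^53 mod 61 = 26.
m₂ = c^(d_q) mod q: c ≡ 60 (mod 73), and 60^17 mod 73 = 47.
h = q_inv·(m₁ − m₂) mod p = 56·(26 − 47) mod 61 = 44.
m = m₂ + h·q = 47 + 44·73 = 3259.

3259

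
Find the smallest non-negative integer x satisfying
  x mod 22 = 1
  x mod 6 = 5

23

gcd(22, 6) = 2 and 2 | (5 − 1), so the pair is consistent; merging gives x ≡ 23 (mod 66), where 66 = lcm(22, 6).
The solution is unique modulo lcm(22, 6) = 66.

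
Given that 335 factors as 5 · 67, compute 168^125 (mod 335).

Mod 5: 168 ≡ 3; by Fermat, exponent reduces to 125 mod 4 = 1; 3^1 ≡ 3 (mod 5).
Mod 67: 168 ≡ 34; by Fermat, exponent reduces to 125 mod 66 = 59; 34^59 ≡ 61 (mod 67).
Combine by CRT: x ≡ 3 (mod 5), x ≡ 61 (mod 67) ⇒ x ≡ 128 (mod 335).

128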